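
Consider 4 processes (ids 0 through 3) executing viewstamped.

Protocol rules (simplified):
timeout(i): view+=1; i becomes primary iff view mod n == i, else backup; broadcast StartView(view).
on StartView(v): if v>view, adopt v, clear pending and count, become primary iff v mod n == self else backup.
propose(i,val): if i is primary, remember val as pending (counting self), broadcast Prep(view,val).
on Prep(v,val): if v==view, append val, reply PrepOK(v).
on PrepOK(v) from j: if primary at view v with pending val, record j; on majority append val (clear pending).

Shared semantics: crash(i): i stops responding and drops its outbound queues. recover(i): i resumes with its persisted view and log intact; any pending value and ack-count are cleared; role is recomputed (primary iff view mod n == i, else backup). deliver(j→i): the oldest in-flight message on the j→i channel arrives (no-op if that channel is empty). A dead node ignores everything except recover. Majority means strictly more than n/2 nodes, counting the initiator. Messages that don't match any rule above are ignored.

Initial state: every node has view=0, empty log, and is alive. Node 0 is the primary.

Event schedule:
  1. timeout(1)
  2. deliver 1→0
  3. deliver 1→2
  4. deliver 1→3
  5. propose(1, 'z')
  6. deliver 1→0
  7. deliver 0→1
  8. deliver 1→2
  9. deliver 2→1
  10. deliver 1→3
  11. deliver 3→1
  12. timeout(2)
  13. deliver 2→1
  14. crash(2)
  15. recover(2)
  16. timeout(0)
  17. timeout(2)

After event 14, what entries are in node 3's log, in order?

z

1. timeout(1):  <1:prim v1 ->
2. deliver 1→0:  <0:back v1 ->
3. deliver 1→2:  <2:back v1 ->
4. deliver 1→3:  <3:back v1 ->
5. propose(1,'z'):  nop
6. deliver 1→0:  <0:back v1 z>
7. deliver 0→1:  nop
8. deliver 1→2:  <2:back v1 z>
9. deliver 2→1:  <1:prim v1 z>
10. deliver 1→3:  <3:back v1 z>
11. deliver 3→1:  nop
12. timeout(2):  <2:prim v2 z>
13. deliver 2→1:  <1:back v2 z>
14. crash(2):  <2:✗prim v2 z>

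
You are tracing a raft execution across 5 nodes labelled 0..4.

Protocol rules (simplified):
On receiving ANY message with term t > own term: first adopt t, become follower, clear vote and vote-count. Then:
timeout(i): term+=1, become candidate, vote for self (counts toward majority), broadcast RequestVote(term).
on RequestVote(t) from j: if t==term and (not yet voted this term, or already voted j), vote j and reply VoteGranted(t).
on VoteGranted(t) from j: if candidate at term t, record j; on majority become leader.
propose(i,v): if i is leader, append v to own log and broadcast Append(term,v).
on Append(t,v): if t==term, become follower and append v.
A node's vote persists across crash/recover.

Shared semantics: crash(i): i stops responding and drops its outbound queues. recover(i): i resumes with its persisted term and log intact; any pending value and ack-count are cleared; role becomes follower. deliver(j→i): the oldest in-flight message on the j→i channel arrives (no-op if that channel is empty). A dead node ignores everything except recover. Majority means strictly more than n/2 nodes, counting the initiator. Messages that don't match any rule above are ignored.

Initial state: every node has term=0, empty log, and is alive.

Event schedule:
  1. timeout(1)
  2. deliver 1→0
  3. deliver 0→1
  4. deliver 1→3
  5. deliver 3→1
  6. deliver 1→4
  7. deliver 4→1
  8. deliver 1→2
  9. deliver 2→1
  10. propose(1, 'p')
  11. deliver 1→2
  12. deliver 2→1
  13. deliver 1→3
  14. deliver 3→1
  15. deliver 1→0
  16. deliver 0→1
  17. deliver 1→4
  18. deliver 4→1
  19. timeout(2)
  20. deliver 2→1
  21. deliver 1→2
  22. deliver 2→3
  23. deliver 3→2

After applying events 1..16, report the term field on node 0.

e1 timeout(1): 1[cand,t=1,-]
e2 deliver 1→0: 0[foll,t=1,-]
e3 deliver 0→1: ·
e4 deliver 1→3: 3[foll,t=1,-]
e5 deliver 3→1: 1[lead,t=1,-]
e6 deliver 1→4: 4[foll,t=1,-]
e7 deliver 4→1: ·
e8 deliver 1→2: 2[foll,t=1,-]
e9 deliver 2→1: ·
e10 propose(1,'p'): 1[lead,t=1,p]
e11 deliver 1→2: 2[foll,t=1,p]
e12 deliver 2→1: ·
e13 deliver 1→3: 3[foll,t=1,p]
e14 deliver 3→1: ·
e15 deliver 1→0: 0[foll,t=1,p]
e16 deliver 0→1: ·

1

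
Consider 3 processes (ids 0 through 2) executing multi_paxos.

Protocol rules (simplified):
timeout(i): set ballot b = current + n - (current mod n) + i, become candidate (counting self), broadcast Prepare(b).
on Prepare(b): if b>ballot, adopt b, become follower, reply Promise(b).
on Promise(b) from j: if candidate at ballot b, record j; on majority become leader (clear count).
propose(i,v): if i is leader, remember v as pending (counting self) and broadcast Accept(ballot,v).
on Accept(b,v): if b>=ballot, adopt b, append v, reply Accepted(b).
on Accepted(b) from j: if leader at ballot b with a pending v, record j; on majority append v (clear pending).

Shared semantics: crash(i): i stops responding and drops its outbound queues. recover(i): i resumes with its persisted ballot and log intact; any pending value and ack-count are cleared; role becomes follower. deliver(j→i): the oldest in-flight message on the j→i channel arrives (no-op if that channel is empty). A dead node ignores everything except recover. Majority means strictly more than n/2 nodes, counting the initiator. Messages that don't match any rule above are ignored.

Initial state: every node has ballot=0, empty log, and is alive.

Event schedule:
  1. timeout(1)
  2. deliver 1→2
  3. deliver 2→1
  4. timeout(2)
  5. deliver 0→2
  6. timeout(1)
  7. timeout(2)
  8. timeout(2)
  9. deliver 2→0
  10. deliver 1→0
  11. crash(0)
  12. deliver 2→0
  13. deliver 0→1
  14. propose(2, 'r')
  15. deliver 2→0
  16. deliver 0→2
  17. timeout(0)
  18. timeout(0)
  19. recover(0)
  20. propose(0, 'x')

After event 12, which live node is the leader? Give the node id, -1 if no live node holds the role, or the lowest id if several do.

[1] timeout(1) → N1(cand b4 [-])
[2] deliver 1→2 → N2(foll b4 [-])
[3] deliver 2→1 → N1(lead b4 [-])
[4] timeout(2) → N2(cand b8 [-])
[5] deliver 0→2 → ∅
[6] timeout(1) → N1(cand b7 [-])
[7] timeout(2) → N2(cand b11 [-])
[8] timeout(2) → N2(cand b14 [-])
[9] deliver 2→0 → N0(foll b8 [-])
[10] deliver 1→0 → ∅
[11] crash(0) → N0(✗foll b8 [-])
[12] deliver 2→0 → ∅

-1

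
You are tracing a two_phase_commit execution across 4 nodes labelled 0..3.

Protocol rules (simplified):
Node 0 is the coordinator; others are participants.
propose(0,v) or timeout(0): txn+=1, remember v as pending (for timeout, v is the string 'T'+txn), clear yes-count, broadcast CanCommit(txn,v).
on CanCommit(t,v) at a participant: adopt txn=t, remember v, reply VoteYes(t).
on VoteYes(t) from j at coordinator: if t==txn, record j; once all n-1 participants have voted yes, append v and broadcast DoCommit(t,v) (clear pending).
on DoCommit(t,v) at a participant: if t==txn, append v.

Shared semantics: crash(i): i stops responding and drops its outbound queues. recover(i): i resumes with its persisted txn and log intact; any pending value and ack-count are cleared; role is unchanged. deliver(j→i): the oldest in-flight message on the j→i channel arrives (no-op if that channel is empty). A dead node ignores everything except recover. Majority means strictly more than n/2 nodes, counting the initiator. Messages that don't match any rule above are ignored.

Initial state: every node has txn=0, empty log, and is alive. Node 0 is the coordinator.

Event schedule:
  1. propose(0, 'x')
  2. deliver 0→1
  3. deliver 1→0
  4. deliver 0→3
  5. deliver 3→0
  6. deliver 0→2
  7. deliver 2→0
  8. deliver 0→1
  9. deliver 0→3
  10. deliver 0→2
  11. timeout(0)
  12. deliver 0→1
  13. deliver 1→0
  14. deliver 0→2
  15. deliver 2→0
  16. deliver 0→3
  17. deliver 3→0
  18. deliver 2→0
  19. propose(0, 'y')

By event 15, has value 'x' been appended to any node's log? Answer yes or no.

yes

1. propose(0,'x'):  <0:coor t1 ->
2. deliver 0→1:  <1:part t1 ->
3. deliver 1→0:  nop
4. deliver 0→3:  <3:part t1 ->
5. deliver 3→0:  nop
6. deliver 0→2:  <2:part t1 ->
7. deliver 2→0:  <0:coor t1 x>
8. deliver 0→1:  <1:part t1 x>
9. deliver 0→3:  <3:part t1 x>
10. deliver 0→2:  <2:part t1 x>
11. timeout(0):  <0:coor t2 x>
12. deliver 0→1:  <1:part t2 x>
13. deliver 1→0:  nop
14. deliver 0→2:  <2:part t2 x>
15. deliver 2→0:  nop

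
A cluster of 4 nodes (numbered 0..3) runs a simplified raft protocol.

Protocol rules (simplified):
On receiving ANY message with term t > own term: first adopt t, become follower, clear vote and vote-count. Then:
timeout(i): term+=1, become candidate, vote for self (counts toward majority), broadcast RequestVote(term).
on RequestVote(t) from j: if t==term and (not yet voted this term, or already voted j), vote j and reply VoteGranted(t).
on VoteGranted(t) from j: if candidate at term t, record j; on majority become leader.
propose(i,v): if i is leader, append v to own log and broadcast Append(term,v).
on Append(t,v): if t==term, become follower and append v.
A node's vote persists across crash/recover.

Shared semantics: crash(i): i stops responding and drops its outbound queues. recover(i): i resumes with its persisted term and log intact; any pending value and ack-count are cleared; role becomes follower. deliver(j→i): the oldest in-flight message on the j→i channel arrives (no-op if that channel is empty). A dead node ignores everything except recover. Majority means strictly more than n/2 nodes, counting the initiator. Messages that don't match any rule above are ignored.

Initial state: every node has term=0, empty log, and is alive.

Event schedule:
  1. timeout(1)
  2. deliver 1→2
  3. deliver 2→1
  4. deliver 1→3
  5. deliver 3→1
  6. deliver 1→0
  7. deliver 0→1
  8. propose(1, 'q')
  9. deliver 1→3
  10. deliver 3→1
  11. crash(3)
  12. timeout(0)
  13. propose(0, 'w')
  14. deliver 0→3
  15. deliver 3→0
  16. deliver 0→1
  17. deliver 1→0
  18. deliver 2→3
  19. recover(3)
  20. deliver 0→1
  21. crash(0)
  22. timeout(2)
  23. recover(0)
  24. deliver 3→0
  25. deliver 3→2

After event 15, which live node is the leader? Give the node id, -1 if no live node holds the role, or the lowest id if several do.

1

e1 timeout(1): 1[cand,t=1,-]
e2 deliver 1→2: 2[foll,t=1,-]
e3 deliver 2→1: ·
e4 deliver 1→3: 3[foll,t=1,-]
e5 deliver 3→1: 1[lead,t=1,-]
e6 deliver 1→0: 0[foll,t=1,-]
e7 deliver 0→1: ·
e8 propose(1,'q'): 1[lead,t=1,q]
e9 deliver 1→3: 3[foll,t=1,q]
e10 deliver 3→1: ·
e11 crash(3): 3[✗foll,t=1,q]
e12 timeout(0): 0[cand,t=2,-]
e13 propose(0,'w'): ·
e14 deliver 0→3: ·
e15 deliver 3→0: ·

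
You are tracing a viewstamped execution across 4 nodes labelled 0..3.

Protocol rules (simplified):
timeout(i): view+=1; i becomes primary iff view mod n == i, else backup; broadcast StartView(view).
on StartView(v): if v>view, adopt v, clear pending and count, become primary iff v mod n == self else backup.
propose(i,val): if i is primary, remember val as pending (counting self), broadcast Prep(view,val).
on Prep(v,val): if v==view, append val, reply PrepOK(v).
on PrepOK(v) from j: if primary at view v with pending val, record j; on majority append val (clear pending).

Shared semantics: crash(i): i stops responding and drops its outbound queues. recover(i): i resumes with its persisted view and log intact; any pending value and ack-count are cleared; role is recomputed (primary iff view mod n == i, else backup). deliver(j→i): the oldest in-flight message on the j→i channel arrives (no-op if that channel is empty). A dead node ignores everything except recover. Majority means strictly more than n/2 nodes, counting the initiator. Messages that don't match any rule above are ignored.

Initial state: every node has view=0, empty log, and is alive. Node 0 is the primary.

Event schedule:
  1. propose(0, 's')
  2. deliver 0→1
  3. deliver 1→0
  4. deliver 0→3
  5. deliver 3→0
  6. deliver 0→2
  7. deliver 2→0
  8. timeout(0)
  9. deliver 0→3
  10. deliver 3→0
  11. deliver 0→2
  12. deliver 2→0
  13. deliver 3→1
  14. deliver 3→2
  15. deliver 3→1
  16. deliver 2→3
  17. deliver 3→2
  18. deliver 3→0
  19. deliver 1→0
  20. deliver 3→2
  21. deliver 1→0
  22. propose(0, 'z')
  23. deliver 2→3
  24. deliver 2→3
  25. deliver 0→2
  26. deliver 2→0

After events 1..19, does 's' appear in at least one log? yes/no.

step 1 propose(0,'s'): —
step 2 deliver 0→1: 1={back,v=0,log=s}
step 3 deliver 1→0: —
step 4 deliver 0→3: 3={back,v=0,log=s}
step 5 deliver 3→0: 0={prim,v=0,log=s}
step 6 deliver 0→2: 2={back,v=0,log=s}
step 7 deliver 2→0: —
step 8 timeout(0): 0={back,v=1,log=s}
step 9 deliver 0→3: 3={back,v=1,log=s}
step 10 deliver 3→0: —
step 11 deliver 0→2: 2={back,v=1,log=s}
step 12 deliver 2→0: —
step 13 deliver 3→1: —
step 14 deliver 3→2: —
step 15 deliver 3→1: —
step 16 deliver 2→3: —
step 17 deliver 3→2: —
step 18 deliver 3→0: —
step 19 deliver 1→0: —

yes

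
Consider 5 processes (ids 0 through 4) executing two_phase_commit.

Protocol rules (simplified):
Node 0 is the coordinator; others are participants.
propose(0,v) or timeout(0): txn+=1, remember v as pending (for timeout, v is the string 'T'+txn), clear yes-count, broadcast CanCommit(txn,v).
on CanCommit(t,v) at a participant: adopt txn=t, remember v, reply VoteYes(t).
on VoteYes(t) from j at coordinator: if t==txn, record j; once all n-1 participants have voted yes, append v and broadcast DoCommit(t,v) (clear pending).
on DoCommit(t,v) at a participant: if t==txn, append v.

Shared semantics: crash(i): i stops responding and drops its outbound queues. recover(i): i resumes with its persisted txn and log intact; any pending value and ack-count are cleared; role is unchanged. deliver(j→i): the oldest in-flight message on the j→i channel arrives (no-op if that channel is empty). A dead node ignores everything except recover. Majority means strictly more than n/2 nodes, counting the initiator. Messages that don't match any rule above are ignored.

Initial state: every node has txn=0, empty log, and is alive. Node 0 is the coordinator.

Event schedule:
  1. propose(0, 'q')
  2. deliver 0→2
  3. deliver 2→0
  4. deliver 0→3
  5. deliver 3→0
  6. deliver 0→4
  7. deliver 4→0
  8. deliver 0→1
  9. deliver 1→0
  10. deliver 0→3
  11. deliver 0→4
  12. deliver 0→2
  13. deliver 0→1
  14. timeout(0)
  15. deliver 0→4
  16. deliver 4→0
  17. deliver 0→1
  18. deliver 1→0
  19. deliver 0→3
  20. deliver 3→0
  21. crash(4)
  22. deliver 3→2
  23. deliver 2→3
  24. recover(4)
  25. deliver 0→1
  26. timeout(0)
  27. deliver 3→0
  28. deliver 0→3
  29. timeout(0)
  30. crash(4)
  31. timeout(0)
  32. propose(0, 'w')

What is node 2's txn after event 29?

e1 propose(0,'q'): 0[coor,t=1,-]
e2 deliver 0→2: 2[part,t=1,-]
e3 deliver 2→0: ·
e4 deliver 0→3: 3[part,t=1,-]
e5 deliver 3→0: ·
e6 deliver 0→4: 4[part,t=1,-]
e7 deliver 4→0: ·
e8 deliver 0→1: 1[part,t=1,-]
e9 deliver 1→0: 0[coor,t=1,q]
e10 deliver 0→3: 3[part,t=1,q]
e11 deliver 0→4: 4[part,t=1,q]
e12 deliver 0→2: 2[part,t=1,q]
e13 deliver 0→1: 1[part,t=1,q]
e14 timeout(0): 0[coor,t=2,q]
e15 deliver 0→4: 4[part,t=2,q]
e16 deliver 4→0: ·
e17 deliver 0→1: 1[part,t=2,q]
e18 deliver 1→0: ·
e19 deliver 0→3: 3[part,t=2,q]
e20 deliver 3→0: ·
e21 crash(4): 4[✗part,t=2,q]
e22 deliver 3→2: ·
e23 deliver 2→3: ·
e24 recover(4): 4[part,t=2,q]
e25 deliver 0→1: ·
e26 timeout(0): 0[coor,t=3,q]
e27 deliver 3→0: ·
e28 deliver 0→3: 3[part,t=3,q]
e29 timeout(0): 0[coor,t=4,q]

1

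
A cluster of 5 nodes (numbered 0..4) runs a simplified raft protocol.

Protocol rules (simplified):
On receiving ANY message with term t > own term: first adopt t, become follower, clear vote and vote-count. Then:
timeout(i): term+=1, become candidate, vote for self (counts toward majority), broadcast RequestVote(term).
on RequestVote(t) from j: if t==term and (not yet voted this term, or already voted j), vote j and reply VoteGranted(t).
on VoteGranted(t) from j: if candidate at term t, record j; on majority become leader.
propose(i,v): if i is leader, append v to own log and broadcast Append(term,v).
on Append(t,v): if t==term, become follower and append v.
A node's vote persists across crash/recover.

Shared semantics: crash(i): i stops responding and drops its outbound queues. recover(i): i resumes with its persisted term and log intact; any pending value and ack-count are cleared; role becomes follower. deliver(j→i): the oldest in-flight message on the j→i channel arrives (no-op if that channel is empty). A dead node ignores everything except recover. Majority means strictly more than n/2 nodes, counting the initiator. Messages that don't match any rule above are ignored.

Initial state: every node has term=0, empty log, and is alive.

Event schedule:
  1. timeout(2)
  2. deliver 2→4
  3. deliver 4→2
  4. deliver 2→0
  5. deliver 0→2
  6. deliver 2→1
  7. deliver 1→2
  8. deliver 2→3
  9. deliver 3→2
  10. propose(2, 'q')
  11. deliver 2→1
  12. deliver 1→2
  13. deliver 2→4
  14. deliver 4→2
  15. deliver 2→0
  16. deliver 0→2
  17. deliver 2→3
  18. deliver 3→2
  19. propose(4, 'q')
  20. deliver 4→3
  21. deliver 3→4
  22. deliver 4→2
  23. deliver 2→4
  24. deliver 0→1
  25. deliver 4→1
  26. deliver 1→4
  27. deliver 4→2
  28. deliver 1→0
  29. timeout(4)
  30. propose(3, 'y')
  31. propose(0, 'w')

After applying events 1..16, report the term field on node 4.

1

1. timeout(2):  <2:cand t1 ->
2. deliver 2→4:  <4:foll t1 ->
3. deliver 4→2:  nop
4. deliver 2→0:  <0:foll t1 ->
5. deliver 0→2:  <2:lead t1 ->
6. deliver 2→1:  <1:foll t1 ->
7. deliver 1→2:  nop
8. deliver 2→3:  <3:foll t1 ->
9. deliver 3→2:  nop
10. propose(2,'q'):  <2:lead t1 q>
11. deliver 2→1:  <1:foll t1 q>
12. deliver 1→2:  nop
13. deliver 2→4:  <4:foll t1 q>
14. deliver 4→2:  nop
15. deliver 2→0:  <0:foll t1 q>
16. deliver 0→2:  nop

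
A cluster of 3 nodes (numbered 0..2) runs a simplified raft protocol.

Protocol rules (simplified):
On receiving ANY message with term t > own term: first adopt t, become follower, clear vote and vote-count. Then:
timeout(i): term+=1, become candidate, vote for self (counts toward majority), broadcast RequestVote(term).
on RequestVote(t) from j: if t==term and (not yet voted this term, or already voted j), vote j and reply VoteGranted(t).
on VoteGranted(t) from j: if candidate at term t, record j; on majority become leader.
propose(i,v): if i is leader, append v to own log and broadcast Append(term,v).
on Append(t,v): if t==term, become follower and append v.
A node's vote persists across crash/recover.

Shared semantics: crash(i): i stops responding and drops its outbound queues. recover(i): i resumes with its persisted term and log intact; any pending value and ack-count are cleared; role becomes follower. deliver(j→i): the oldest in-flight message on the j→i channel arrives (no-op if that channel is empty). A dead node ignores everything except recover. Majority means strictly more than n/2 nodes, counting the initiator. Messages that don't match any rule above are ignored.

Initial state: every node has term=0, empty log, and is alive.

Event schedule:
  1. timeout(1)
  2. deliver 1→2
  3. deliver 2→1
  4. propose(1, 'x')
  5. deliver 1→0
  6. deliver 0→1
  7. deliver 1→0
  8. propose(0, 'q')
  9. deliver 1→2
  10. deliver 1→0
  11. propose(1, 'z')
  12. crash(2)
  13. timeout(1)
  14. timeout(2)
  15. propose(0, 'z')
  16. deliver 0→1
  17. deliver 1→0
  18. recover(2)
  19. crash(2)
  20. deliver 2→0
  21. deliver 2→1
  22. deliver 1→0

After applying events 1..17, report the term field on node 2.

1

[1] timeout(1) → N1(cand t1 [-])
[2] deliver 1→2 → N2(foll t1 [-])
[3] deliver 2→1 → N1(lead t1 [-])
[4] propose(1,'x') → N1(lead t1 [x])
[5] deliver 1→0 → N0(foll t1 [-])
[6] deliver 0→1 → ∅
[7] deliver 1→0 → N0(foll t1 [x])
[8] propose(0,'q') → ∅
[9] deliver 1→2 → N2(foll t1 [x])
[10] deliver 1→0 → ∅
[11] propose(1,'z') → N1(lead t1 [x,z])
[12] crash(2) → N2(✗foll t1 [x])
[13] timeout(1) → N1(cand t2 [x,z])
[14] timeout(2) → ∅
[15] propose(0,'z') → ∅
[16] deliver 0→1 → ∅
[17] deliver 1→0 → N0(foll t1 [x,z])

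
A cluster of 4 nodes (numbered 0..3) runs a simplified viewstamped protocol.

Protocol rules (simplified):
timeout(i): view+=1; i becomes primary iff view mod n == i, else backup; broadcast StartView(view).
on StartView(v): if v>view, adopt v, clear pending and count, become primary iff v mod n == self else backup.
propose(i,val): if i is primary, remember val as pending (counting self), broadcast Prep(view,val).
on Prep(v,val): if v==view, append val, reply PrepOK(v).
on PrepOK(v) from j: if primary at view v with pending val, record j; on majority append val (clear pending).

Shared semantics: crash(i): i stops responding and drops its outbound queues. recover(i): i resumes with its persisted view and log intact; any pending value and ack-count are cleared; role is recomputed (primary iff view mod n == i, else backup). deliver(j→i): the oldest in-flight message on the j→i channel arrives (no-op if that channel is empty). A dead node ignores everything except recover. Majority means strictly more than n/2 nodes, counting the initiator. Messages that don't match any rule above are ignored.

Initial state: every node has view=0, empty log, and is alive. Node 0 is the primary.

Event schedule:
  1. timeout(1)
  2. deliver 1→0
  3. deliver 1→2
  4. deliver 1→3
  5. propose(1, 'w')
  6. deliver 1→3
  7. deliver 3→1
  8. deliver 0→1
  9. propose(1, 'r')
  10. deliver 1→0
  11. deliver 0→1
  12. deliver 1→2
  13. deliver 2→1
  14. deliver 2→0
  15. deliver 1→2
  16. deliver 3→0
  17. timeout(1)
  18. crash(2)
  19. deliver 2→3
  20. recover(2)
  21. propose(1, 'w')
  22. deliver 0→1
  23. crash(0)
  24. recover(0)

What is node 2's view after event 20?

[1] timeout(1) → N1(prim v1 [-])
[2] deliver 1→0 → N0(back v1 [-])
[3] deliver 1→2 → N2(back v1 [-])
[4] deliver 1→3 → N3(back v1 [-])
[5] propose(1,'w') → ∅
[6] deliver 1→3 → N3(back v1 [w])
[7] deliver 3→1 → ∅
[8] deliver 0→1 → ∅
[9] propose(1,'r') → ∅
[10] deliver 1→0 → N0(back v1 [w])
[11] deliver 0→1 → ∅
[12] deliver 1→2 → N2(back v1 [w])
[13] deliver 2→1 → N1(prim v1 [r])
[14] deliver 2→0 → ∅
[15] deliver 1→2 → N2(back v1 [w,r])
[16] deliver 3→0 → ∅
[17] timeout(1) → N1(back v2 [r])
[18] crash(2) → N2(✗back v1 [w,r])
[19] deliver 2→3 → ∅
[20] recover(2) → N2(back v1 [w,r])

1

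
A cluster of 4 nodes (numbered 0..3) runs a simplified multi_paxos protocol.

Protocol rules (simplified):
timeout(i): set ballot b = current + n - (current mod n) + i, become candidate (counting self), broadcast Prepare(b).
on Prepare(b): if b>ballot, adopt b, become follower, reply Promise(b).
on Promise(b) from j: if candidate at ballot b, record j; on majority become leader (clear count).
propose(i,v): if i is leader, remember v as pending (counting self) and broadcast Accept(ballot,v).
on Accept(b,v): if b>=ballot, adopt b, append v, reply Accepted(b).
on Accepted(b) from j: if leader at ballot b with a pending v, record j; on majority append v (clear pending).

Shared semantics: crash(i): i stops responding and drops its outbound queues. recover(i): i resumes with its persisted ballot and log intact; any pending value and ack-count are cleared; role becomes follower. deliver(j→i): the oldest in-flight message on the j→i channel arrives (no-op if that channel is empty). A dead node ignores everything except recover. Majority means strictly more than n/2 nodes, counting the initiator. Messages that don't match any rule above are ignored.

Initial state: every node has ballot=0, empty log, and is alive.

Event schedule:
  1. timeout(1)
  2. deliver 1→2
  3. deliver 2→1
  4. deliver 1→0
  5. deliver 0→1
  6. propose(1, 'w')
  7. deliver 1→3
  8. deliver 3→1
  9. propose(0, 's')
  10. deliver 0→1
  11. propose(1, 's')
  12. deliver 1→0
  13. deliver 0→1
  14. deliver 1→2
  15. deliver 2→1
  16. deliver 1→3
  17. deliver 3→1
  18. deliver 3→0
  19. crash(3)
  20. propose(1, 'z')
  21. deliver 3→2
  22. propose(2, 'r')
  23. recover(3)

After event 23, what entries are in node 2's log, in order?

step 1 timeout(1): 1={cand,b=5,log=-}
step 2 deliver 1→2: 2={foll,b=5,log=-}
step 3 deliver 2→1: —
step 4 deliver 1→0: 0={foll,b=5,log=-}
step 5 deliver 0→1: 1={lead,b=5,log=-}
step 6 propose(1,'w'): —
step 7 deliver 1→3: 3={foll,b=5,log=-}
step 8 deliver 3→1: —
step 9 propose(0,'s'): —
step 10 deliver 0→1: —
step 11 propose(1,'s'): —
step 12 deliver 1→0: 0={foll,b=5,log=w}
step 13 deliver 0→1: —
step 14 deliver 1→2: 2={foll,b=5,log=w}
step 15 deliver 2→1: 1={lead,b=5,log=s}
step 16 deliver 1→3: 3={foll,b=5,log=w}
step 17 deliver 3→1: —
step 18 deliver 3→0: —
step 19 crash(3): 3={✗foll,b=5,log=w}
step 20 propose(1,'z'): —
step 21 deliver 3→2: —
step 22 propose(2,'r'): —
step 23 recover(3): 3={foll,b=5,log=w}

w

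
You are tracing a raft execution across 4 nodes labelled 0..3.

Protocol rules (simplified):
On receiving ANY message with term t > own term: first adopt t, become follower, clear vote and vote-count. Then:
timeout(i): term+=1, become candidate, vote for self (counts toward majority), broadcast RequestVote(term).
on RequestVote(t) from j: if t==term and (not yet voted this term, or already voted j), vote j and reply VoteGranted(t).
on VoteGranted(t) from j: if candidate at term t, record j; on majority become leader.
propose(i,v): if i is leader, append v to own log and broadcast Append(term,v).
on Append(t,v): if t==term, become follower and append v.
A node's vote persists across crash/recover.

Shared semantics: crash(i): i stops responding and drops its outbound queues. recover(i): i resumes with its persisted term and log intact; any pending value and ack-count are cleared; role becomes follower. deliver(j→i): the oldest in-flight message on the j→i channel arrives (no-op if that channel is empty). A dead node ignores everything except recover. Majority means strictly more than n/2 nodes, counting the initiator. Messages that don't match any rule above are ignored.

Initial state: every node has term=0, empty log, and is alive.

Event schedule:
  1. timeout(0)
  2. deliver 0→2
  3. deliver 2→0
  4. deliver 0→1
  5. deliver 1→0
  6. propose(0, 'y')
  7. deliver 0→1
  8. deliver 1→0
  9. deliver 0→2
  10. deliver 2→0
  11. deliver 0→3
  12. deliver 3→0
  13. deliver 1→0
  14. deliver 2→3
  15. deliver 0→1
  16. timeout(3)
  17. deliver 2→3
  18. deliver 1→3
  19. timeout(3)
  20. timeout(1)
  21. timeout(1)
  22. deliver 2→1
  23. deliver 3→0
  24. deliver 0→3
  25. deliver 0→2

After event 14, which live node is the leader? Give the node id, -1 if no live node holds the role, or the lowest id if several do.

0

[1] timeout(0) → N0(cand t1 [-])
[2] deliver 0→2 → N2(foll t1 [-])
[3] deliver 2→0 → ∅
[4] deliver 0→1 → N1(foll t1 [-])
[5] deliver 1→0 → N0(lead t1 [-])
[6] propose(0,'y') → N0(lead t1 [y])
[7] deliver 0→1 → N1(foll t1 [y])
[8] deliver 1→0 → ∅
[9] deliver 0→2 → N2(foll t1 [y])
[10] deliver 2→0 → ∅
[11] deliver 0→3 → N3(foll t1 [-])
[12] deliver 3→0 → ∅
[13] deliver 1→0 → ∅
[14] deliver 2→3 → ∅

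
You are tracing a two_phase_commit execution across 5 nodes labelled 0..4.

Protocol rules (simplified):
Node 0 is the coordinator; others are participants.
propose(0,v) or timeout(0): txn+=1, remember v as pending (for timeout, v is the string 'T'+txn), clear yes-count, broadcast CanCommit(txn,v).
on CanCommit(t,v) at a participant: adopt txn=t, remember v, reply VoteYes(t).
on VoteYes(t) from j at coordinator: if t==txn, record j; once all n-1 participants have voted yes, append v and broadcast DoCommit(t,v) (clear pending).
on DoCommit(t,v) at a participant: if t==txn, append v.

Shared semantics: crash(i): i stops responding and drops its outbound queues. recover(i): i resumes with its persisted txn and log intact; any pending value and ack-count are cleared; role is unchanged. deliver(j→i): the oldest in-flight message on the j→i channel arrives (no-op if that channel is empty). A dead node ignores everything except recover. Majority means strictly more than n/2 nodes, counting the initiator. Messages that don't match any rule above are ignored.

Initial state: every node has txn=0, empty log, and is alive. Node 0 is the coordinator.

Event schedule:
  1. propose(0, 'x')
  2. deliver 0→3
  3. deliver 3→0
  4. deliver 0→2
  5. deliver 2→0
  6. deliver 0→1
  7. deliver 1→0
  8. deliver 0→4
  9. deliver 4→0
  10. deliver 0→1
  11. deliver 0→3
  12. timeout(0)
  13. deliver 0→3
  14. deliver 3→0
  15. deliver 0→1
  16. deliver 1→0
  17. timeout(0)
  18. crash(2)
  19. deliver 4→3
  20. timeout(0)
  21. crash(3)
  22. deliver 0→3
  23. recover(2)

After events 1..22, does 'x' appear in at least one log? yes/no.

yes

step 1 propose(0,'x'): 0={coor,t=1,log=-}
step 2 deliver 0→3: 3={part,t=1,log=-}
step 3 deliver 3→0: —
step 4 deliver 0→2: 2={part,t=1,log=-}
step 5 deliver 2→0: —
step 6 deliver 0→1: 1={part,t=1,log=-}
step 7 deliver 1→0: —
step 8 deliver 0→4: 4={part,t=1,log=-}
step 9 deliver 4→0: 0={coor,t=1,log=x}
step 10 deliver 0→1: 1={part,t=1,log=x}
step 11 deliver 0→3: 3={part,t=1,log=x}
step 12 timeout(0): 0={coor,t=2,log=x}
step 13 deliver 0→3: 3={part,t=2,log=x}
step 14 deliver 3→0: —
step 15 deliver 0→1: 1={part,t=2,log=x}
step 16 deliver 1→0: —
step 17 timeout(0): 0={coor,t=3,log=x}
step 18 crash(2): 2={✗part,t=1,log=-}
step 19 deliver 4→3: —
step 20 timeout(0): 0={coor,t=4,log=x}
step 21 crash(3): 3={✗part,t=2,log=x}
step 22 deliver 0→3: —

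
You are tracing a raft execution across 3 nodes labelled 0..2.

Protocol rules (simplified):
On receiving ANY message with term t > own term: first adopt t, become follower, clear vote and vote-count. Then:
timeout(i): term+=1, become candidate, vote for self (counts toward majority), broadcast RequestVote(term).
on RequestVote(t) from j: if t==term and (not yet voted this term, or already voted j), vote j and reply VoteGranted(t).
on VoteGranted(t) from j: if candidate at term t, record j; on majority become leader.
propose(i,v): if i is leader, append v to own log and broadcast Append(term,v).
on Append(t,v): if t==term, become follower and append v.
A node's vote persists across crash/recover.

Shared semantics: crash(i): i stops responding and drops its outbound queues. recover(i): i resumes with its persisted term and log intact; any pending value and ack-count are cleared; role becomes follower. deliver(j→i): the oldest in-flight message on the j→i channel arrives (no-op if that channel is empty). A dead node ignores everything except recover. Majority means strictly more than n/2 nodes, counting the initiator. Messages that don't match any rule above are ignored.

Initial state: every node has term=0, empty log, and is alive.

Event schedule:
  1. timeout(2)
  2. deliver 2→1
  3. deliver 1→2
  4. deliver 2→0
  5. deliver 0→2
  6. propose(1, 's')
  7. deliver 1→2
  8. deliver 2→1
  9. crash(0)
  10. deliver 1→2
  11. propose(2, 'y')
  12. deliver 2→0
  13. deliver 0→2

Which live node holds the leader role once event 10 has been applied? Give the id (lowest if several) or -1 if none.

2

after 1 — timeout(2): n2:cand/t1/[-]
after 2 — deliver 2→1: n1:foll/t1/[-]
after 3 — deliver 1→2: n2:lead/t1/[-]
after 4 — deliver 2→0: n0:foll/t1/[-]
after 5 — deliver 0→2: ·
after 6 — propose(1,'s'): ·
after 7 — deliver 1→2: ·
after 8 — deliver 2→1: ·
after 9 — crash(0): n0:✗foll/t1/[-]
after 10 — deliver 1→2: ·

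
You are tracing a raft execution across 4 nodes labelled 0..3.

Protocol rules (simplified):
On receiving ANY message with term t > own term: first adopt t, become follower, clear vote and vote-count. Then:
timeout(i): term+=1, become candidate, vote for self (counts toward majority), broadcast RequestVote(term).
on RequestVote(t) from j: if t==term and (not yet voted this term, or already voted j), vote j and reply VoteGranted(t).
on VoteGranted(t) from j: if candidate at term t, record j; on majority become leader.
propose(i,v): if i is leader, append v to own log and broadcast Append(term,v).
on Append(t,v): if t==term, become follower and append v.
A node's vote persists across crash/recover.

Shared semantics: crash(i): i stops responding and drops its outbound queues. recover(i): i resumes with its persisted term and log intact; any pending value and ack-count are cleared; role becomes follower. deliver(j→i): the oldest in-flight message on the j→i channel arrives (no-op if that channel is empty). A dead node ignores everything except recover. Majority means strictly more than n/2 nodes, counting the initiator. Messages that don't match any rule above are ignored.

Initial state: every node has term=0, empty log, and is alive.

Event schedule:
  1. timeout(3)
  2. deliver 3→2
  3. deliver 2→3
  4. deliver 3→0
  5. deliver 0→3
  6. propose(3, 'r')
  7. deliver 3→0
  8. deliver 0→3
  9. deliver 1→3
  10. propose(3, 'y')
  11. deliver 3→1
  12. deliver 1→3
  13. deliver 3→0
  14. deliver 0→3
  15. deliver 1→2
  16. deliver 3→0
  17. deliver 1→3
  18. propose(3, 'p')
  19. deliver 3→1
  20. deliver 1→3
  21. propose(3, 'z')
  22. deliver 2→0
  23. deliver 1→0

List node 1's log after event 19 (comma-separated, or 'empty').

[1] timeout(3) → N3(cand t1 [-])
[2] deliver 3→2 → N2(foll t1 [-])
[3] deliver 2→3 → ∅
[4] deliver 3→0 → N0(foll t1 [-])
[5] deliver 0→3 → N3(lead t1 [-])
[6] propose(3,'r') → N3(lead t1 [r])
[7] deliver 3→0 → N0(foll t1 [r])
[8] deliver 0→3 → ∅
[9] deliver 1→3 → ∅
[10] propose(3,'y') → N3(lead t1 [r,y])
[11] deliver 3→1 → N1(foll t1 [-])
[12] deliver 1→3 → ∅
[13] deliver 3→0 → N0(foll t1 [r,y])
[14] deliver 0→3 → ∅
[15] deliver 1→2 → ∅
[16] deliver 3→0 → ∅
[17] deliver 1→3 → ∅
[18] propose(3,'p') → N3(lead t1 [r,y,p])
[19] deliver 3→1 → N1(foll t1 [r])

r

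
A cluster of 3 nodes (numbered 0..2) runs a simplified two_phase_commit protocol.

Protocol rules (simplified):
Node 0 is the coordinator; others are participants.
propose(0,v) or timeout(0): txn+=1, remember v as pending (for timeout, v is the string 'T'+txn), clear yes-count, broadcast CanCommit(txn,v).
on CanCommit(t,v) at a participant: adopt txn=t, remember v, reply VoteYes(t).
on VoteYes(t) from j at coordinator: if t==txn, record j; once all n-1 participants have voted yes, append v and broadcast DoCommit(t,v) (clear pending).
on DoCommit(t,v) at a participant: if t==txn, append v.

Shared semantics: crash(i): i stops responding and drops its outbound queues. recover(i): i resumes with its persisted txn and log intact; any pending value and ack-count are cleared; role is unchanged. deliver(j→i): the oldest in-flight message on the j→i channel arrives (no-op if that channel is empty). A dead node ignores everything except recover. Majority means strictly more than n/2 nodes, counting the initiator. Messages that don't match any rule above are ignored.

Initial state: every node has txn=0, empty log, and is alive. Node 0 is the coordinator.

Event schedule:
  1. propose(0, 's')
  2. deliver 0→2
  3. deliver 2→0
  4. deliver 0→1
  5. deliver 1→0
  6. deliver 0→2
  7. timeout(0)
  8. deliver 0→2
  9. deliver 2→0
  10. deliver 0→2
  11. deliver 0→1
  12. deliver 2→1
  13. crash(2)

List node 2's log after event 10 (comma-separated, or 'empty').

s

e1 propose(0,'s'): 0[coor,t=1,-]
e2 deliver 0→2: 2[part,t=1,-]
e3 deliver 2→0: ·
e4 deliver 0→1: 1[part,t=1,-]
e5 deliver 1→0: 0[coor,t=1,s]
e6 deliver 0→2: 2[part,t=1,s]
e7 timeout(0): 0[coor,t=2,s]
e8 deliver 0→2: 2[part,t=2,s]
e9 deliver 2→0: ·
e10 deliver 0→2: ·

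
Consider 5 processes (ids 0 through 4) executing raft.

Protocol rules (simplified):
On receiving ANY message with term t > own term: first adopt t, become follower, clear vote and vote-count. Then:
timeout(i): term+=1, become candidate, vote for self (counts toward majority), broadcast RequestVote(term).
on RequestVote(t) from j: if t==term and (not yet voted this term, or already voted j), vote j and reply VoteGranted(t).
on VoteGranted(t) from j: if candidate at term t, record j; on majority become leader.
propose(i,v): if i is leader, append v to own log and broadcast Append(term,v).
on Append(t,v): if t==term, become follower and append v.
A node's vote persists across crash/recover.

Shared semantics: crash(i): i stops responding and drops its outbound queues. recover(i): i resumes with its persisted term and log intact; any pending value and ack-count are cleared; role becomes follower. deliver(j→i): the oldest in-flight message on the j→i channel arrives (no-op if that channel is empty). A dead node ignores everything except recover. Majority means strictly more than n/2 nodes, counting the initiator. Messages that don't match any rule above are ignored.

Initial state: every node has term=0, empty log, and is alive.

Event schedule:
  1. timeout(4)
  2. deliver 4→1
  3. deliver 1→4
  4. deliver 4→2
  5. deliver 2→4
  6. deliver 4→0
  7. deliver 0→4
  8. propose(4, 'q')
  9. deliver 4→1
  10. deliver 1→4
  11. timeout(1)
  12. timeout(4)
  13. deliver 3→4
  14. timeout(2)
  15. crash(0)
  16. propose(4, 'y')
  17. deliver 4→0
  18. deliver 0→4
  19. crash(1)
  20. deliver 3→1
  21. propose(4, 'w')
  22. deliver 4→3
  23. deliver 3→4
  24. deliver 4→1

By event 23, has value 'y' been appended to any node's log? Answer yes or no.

[1] timeout(4) → N4(cand t1 [-])
[2] deliver 4→1 → N1(foll t1 [-])
[3] deliver 1→4 → ∅
[4] deliver 4→2 → N2(foll t1 [-])
[5] deliver 2→4 → N4(lead t1 [-])
[6] deliver 4→0 → N0(foll t1 [-])
[7] deliver 0→4 → ∅
[8] propose(4,'q') → N4(lead t1 [q])
[9] deliver 4→1 → N1(foll t1 [q])
[10] deliver 1→4 → ∅
[11] timeout(1) → N1(cand t2 [q])
[12] timeout(4) → N4(cand t2 [q])
[13] deliver 3→4 → ∅
[14] timeout(2) → N2(cand t2 [-])
[15] crash(0) → N0(✗foll t1 [-])
[16] propose(4,'y') → ∅
[17] deliver 4→0 → ∅
[18] deliver 0→4 → ∅
[19] crash(1) → N1(✗cand t2 [q])
[20] deliver 3→1 → ∅
[21] propose(4,'w') → ∅
[22] deliver 4→3 → N3(foll t1 [-])
[23] deliver 3→4 → ∅

no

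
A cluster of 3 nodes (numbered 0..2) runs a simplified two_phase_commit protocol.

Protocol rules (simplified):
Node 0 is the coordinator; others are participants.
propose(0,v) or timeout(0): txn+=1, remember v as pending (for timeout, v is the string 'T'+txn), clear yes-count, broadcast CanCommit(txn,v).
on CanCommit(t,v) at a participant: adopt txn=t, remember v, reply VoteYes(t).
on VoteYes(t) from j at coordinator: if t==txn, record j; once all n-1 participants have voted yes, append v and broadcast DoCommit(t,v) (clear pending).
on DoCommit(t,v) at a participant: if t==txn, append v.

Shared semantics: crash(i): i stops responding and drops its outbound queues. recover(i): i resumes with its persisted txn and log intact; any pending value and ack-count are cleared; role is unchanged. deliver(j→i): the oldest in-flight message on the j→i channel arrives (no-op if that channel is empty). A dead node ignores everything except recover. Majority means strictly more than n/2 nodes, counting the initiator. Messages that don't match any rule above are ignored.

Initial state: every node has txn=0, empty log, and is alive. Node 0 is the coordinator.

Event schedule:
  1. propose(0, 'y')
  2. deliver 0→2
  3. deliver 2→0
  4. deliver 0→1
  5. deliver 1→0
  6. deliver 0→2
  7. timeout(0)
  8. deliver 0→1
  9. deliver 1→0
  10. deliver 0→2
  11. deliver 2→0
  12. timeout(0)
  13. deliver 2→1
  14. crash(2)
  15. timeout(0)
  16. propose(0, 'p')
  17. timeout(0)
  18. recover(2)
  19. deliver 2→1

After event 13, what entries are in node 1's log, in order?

y

after 1 — propose(0,'y'): n0:coor/t1/[-]
after 2 — deliver 0→2: n2:part/t1/[-]
after 3 — deliver 2→0: ·
after 4 — deliver 0→1: n1:part/t1/[-]
after 5 — deliver 1→0: n0:coor/t1/[y]
after 6 — deliver 0→2: n2:part/t1/[y]
after 7 — timeout(0): n0:coor/t2/[y]
after 8 — deliver 0→1: n1:part/t1/[y]
after 9 — deliver 1→0: ·
after 10 — deliver 0→2: n2:part/t2/[y]
after 11 — deliver 2→0: ·
after 12 — timeout(0): n0:coor/t3/[y]
after 13 — deliver 2→1: ·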